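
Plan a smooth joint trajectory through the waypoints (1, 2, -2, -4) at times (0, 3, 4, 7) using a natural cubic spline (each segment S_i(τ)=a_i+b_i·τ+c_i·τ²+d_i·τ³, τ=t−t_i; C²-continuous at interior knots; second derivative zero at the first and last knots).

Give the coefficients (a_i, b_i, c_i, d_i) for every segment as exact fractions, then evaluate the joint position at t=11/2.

  seg 0: a=1 b=15/7 c=0 d=-38/189
  seg 1: a=2 b=-23/7 c=-38/21 d=23/21
  seg 2: a=-2 b=-76/21 c=31/21 d=-31/189
S(11/2) = -261/56

Δ: Δ0=1/3, Δ1=-4, Δ2=-2/3
row 1: diag=8, rhs=-26; c'=1/8, d'=-13/4
row 2: denom=8−1·1/8=63/8; d'=(20−1·-13/4)/(63/8)=62/21
back: M2=62/21
back: M1=-13/4−1/8·62/21=-76/21
M: M0=0, M1=-76/21, M2=62/21, M3=0
seg 0: a=1, c=M0/2=0, d=(M1−M0)/(6·3)=-38/189, b=Δ0−h0·(2M0+M1)/6=15/7
seg 1: a=2, c=M1/2=-38/21, d=(M2−M1)/(6·1)=23/21, b=Δ1−h1·(2M1+M2)/6=-23/7
seg 2: a=-2, c=M2/2=31/21, d=(M3−M2)/(6·3)=-31/189, b=Δ2−h2·(2M2+M3)/6=-76/21
t_q=11/2 → seg 2, τ=3/2; S=-2+-76/21·τ+31/21·τ²+-31/189·τ³=-261/56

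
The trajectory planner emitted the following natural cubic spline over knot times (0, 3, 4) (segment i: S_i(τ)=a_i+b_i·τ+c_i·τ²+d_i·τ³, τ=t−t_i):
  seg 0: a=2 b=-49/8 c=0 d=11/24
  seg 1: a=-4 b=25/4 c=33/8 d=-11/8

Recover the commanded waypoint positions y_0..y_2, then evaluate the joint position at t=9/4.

y_0 = S_0(0) = a_0 = 2
y_1 = S_1(0) = a_1 = -4
y_2 = S_1(1) = 5
t_q=9/4 is in segment 0 (τ=9/4); S_0(τ)=-3359/512

y_0=2 y_1=-4 y_2=5
S(9/4) = -3359/512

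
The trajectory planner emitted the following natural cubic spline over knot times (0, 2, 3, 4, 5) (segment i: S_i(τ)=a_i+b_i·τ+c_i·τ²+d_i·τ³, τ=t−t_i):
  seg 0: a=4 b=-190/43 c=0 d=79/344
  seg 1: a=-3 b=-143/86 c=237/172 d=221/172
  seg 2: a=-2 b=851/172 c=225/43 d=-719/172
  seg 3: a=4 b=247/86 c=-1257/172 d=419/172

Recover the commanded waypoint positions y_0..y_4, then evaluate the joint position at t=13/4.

y_0=4 y_1=-3 y_2=-2 y_3=4 y_4=2
S(13/4) = -5519/11008

y_0 = S_0(0) = a_0 = 4
y_1 = S_1(0) = a_1 = -3
y_2 = S_2(0) = a_2 = -2
y_3 = S_3(0) = a_3 = 4
y_4 = S_3(1) = 2
t_q=13/4 is in segment 2 (τ=1/4); S_2(τ)=-5519/11008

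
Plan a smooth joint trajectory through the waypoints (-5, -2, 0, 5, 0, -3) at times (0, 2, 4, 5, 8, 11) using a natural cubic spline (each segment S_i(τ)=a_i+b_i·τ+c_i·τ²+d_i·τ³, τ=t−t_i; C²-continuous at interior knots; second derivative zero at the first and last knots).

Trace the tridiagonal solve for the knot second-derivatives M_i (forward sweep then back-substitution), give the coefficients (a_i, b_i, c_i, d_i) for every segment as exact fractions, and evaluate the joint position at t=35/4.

  seg 0: a=-5 b=1957/933 c=0 d=-1115/7464
  seg 1: a=-2 b=569/1866 c=-1115/1244 d=2321/3732
  seg 2: a=0 b=7805/1866 c=3527/1244 d=-7531/3732
  seg 3: a=5 b=14179/3732 c=-1001/311 d=15637/33588
  seg 4: a=0 b=-5491/1866 c=3625/3732 d=-3625/33588
S(35/4) = -135837/79616

Δ: Δ0=3/2, Δ1=1, Δ2=5, Δ3=-5/3, Δ4=-1
row 1: diag=8, rhs=-3; c'=1/4, d'=-3/8
row 2: denom=6−2·1/4=11/2; d'=(24−2·-3/8)/(11/2)=9/2
row 3: denom=8−1·2/11=86/11; d'=(-40−1·9/2)/(86/11)=-979/172
row 4: denom=12−3·33/86=933/86; d'=(4−3·-979/172)/(933/86)=3625/1866
back: M4=3625/1866
back: M3=-979/172−33/86·3625/1866=-2002/311
back: M2=9/2−2/11·-2002/311=3527/622
back: M1=-3/8−1/4·3527/622=-1115/622
M: M0=0, M1=-1115/622, M2=3527/622, M3=-2002/311, M4=3625/1866, M5=0
seg 0: a=-5, c=M0/2=0, d=(M1−M0)/(6·2)=-1115/7464, b=Δ0−h0·(2M0+M1)/6=1957/933
seg 1: a=-2, c=M1/2=-1115/1244, d=(M2−M1)/(6·2)=2321/3732, b=Δ1−h1·(2M1+M2)/6=569/1866
seg 2: a=0, c=M2/2=3527/1244, d=(M3−M2)/(6·1)=-7531/3732, b=Δ2−h2·(2M2+M3)/6=7805/1866
seg 3: a=5, c=M3/2=-1001/311, d=(M4−M3)/(6·3)=15637/33588, b=Δ3−h3·(2M3+M4)/6=14179/3732
seg 4: a=0, c=M4/2=3625/3732, d=(M5−M4)/(6·3)=-3625/33588, b=Δ4−h4·(2M4+M5)/6=-5491/1866
t_q=35/4 → seg 4, τ=3/4; S=0+-5491/1866·τ+3625/3732·τ²+-3625/33588·τ³=-135837/79616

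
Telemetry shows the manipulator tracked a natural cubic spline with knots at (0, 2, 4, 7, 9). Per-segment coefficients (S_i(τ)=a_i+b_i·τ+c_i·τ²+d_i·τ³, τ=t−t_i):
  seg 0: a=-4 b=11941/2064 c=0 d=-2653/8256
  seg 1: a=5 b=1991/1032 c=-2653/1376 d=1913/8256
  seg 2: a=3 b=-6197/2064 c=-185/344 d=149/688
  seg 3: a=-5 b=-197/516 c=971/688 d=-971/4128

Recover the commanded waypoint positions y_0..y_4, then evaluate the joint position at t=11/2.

y_0 = S_0(0) = a_0 = -4
y_1 = S_1(0) = a_1 = 5
y_2 = S_2(0) = a_2 = 3
y_3 = S_3(0) = a_3 = -5
y_4 = S_3(2) = -2
t_q=11/2 is in segment 2 (τ=3/2); S_2(τ)=-10913/5504

y_0=-4 y_1=5 y_2=3 y_3=-5 y_4=-2
S(11/2) = -10913/5504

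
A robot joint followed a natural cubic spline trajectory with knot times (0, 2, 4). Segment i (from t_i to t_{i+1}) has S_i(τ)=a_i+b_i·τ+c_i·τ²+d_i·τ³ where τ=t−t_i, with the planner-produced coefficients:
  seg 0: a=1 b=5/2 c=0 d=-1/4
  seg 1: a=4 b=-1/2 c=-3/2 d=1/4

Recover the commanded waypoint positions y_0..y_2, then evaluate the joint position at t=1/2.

y_0 = S_0(0) = a_0 = 1
y_1 = S_1(0) = a_1 = 4
y_2 = S_1(2) = -1
t_q=1/2 is in segment 0 (τ=1/2); S_0(τ)=71/32

y_0=1 y_1=4 y_2=-1
S(1/2) = 71/32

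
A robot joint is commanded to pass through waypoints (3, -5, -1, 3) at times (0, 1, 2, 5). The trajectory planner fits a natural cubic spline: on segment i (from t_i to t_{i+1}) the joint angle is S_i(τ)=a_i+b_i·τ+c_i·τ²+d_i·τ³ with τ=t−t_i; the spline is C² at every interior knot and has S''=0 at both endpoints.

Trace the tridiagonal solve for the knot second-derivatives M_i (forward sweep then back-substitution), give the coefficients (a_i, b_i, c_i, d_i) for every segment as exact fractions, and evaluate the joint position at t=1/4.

  seg 0: a=3 b=-1040/93 c=0 d=296/93
  seg 1: a=-5 b=-152/93 c=296/31 d=-364/93
  seg 2: a=-1 b=532/93 c=-68/31 d=68/279
S(1/4) = 63/248

Δ: Δ0=-8, Δ1=4, Δ2=4/3
row 1: diag=4, rhs=72; c'=1/4, d'=18
row 2: denom=8−1·1/4=31/4; d'=(-16−1·18)/(31/4)=-136/31
back: M2=-136/31
back: M1=18−1/4·-136/31=592/31
M: M0=0, M1=592/31, M2=-136/31, M3=0
seg 0: a=3, c=M0/2=0, d=(M1−M0)/(6·1)=296/93, b=Δ0−h0·(2M0+M1)/6=-1040/93
seg 1: a=-5, c=M1/2=296/31, d=(M2−M1)/(6·1)=-364/93, b=Δ1−h1·(2M1+M2)/6=-152/93
seg 2: a=-1, c=M2/2=-68/31, d=(M3−M2)/(6·3)=68/279, b=Δ2−h2·(2M2+M3)/6=532/93
t_q=1/4 → seg 0, τ=1/4; S=3+-1040/93·τ+0·τ²+296/93·τ³=63/248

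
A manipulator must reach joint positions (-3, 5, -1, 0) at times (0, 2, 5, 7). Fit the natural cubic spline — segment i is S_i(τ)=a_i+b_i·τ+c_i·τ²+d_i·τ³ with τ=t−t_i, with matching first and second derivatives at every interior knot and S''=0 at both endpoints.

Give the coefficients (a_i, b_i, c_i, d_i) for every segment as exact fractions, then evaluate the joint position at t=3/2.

Δ: Δ0=4, Δ1=-2, Δ2=1/2
row 1: diag=10, rhs=-36; c'=3/10, d'=-18/5
row 2: denom=10−3·3/10=91/10; d'=(15−3·-18/5)/(91/10)=258/91
back: M2=258/91
back: M1=-18/5−3/10·258/91=-405/91
M: M0=0, M1=-405/91, M2=258/91, M3=0
seg 0: a=-3, c=M0/2=0, d=(M1−M0)/(6·2)=-135/364, b=Δ0−h0·(2M0+M1)/6=499/91
seg 1: a=5, c=M1/2=-405/182, d=(M2−M1)/(6·3)=17/42, b=Δ1−h1·(2M1+M2)/6=94/91
seg 2: a=-1, c=M2/2=129/91, d=(M3−M2)/(6·2)=-43/182, b=Δ2−h2·(2M2+M3)/6=-253/182
t_q=3/2 → seg 0, τ=3/2; S=-3+499/91·τ+0·τ²+-135/364·τ³=1653/416

  seg 0: a=-3 b=499/91 c=0 d=-135/364
  seg 1: a=5 b=94/91 c=-405/182 d=17/42
  seg 2: a=-1 b=-253/182 c=129/91 d=-43/182
S(3/2) = 1653/416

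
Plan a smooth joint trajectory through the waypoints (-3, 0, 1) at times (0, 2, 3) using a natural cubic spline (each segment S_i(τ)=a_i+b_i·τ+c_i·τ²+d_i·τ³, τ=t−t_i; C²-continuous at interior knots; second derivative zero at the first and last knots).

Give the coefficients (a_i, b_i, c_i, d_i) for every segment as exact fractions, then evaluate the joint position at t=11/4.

Δ: Δ0=3/2, Δ1=1
row 1: diag=6, rhs=-3; c'=1/6, d'=-1/2
back: M1=-1/2
M: M0=0, M1=-1/2, M2=0
seg 0: a=-3, c=M0/2=0, d=(M1−M0)/(6·2)=-1/24, b=Δ0−h0·(2M0+M1)/6=5/3
seg 1: a=0, c=M1/2=-1/4, d=(M2−M1)/(6·1)=1/12, b=Δ1−h1·(2M1+M2)/6=7/6
t_q=11/4 → seg 1, τ=3/4; S=0+7/6·τ+-1/4·τ²+1/12·τ³=197/256

  seg 0: a=-3 b=5/3 c=0 d=-1/24
  seg 1: a=0 b=7/6 c=-1/4 d=1/12
S(11/4) = 197/256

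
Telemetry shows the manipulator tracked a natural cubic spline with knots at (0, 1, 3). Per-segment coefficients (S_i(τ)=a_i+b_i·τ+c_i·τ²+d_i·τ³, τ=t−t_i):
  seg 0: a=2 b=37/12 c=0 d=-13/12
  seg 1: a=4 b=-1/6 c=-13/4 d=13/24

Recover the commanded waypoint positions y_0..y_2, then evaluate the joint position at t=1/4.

y_0=2 y_1=4 y_2=-5
S(1/4) = 705/256

y_0 = S_0(0) = a_0 = 2
y_1 = S_1(0) = a_1 = 4
y_2 = S_1(2) = -5
t_q=1/4 is in segment 0 (τ=1/4); S_0(τ)=705/256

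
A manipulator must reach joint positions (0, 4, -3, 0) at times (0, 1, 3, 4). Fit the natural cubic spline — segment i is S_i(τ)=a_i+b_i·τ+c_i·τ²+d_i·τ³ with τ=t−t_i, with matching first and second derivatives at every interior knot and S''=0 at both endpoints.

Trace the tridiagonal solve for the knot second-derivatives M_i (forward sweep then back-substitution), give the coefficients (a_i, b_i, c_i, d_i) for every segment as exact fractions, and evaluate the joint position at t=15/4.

Δ: Δ0=4, Δ1=-7/2, Δ2=3
row 1: diag=6, rhs=-45; c'=1/3, d'=-15/2
row 2: denom=6−2·1/3=16/3; d'=(39−2·-15/2)/(16/3)=81/8
back: M2=81/8
back: M1=-15/2−1/3·81/8=-87/8
M: M0=0, M1=-87/8, M2=81/8, M3=0
seg 0: a=0, c=M0/2=0, d=(M1−M0)/(6·1)=-29/16, b=Δ0−h0·(2M0+M1)/6=93/16
seg 1: a=4, c=M1/2=-87/16, d=(M2−M1)/(6·2)=7/4, b=Δ1−h1·(2M1+M2)/6=3/8
seg 2: a=-3, c=M2/2=81/16, d=(M3−M2)/(6·1)=-27/16, b=Δ2−h2·(2M2+M3)/6=-3/8
t_q=15/4 → seg 2, τ=3/4; S=-3+-3/8·τ+81/16·τ²+-27/16·τ³=-1173/1024

  seg 0: a=0 b=93/16 c=0 d=-29/16
  seg 1: a=4 b=3/8 c=-87/16 d=7/4
  seg 2: a=-3 b=-3/8 c=81/16 d=-27/16
S(15/4) = -1173/1024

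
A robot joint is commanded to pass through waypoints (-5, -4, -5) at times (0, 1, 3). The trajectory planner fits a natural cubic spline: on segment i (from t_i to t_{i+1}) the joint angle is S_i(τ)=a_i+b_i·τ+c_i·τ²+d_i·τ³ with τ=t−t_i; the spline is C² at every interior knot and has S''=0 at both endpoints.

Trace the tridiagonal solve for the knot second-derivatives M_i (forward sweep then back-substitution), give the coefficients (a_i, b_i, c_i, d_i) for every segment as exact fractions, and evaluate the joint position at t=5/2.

Δ: Δ0=1, Δ1=-1/2
row 1: diag=6, rhs=-9; c'=1/3, d'=-3/2
back: M1=-3/2
M: M0=0, M1=-3/2, M2=0
seg 0: a=-5, c=M0/2=0, d=(M1−M0)/(6·1)=-1/4, b=Δ0−h0·(2M0+M1)/6=5/4
seg 1: a=-4, c=M1/2=-3/4, d=(M2−M1)/(6·2)=1/8, b=Δ1−h1·(2M1+M2)/6=1/2
t_q=5/2 → seg 1, τ=3/2; S=-4+1/2·τ+-3/4·τ²+1/8·τ³=-289/64

  seg 0: a=-5 b=5/4 c=0 d=-1/4
  seg 1: a=-4 b=1/2 c=-3/4 d=1/8
S(5/2) = -289/64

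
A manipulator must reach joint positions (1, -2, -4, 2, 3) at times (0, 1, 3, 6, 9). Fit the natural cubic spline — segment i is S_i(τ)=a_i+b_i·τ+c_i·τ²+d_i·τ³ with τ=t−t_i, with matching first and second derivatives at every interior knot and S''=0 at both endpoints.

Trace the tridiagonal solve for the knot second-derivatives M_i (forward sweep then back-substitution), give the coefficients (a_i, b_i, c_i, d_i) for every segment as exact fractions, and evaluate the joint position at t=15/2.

  seg 0: a=1 b=-997/309 c=0 d=70/309
  seg 1: a=-2 b=-787/309 c=70/103 d=29/618
  seg 2: a=-4 b=227/309 c=99/103 d=-500/2781
  seg 3: a=2 b=509/309 c=-203/309 d=203/2781
S(15/2) = 2669/824

Δ: Δ0=-3, Δ1=-1, Δ2=2, Δ3=1/3
row 1: diag=6, rhs=12; c'=1/3, d'=2
row 2: denom=10−2·1/3=28/3; d'=(18−2·2)/(28/3)=3/2
row 3: denom=12−3·9/28=309/28; d'=(-10−3·3/2)/(309/28)=-406/309
back: M3=-406/309
back: M2=3/2−9/28·-406/309=198/103
back: M1=2−1/3·198/103=140/103
M: M0=0, M1=140/103, M2=198/103, M3=-406/309, M4=0
seg 0: a=1, c=M0/2=0, d=(M1−M0)/(6·1)=70/309, b=Δ0−h0·(2M0+M1)/6=-997/309
seg 1: a=-2, c=M1/2=70/103, d=(M2−M1)/(6·2)=29/618, b=Δ1−h1·(2M1+M2)/6=-787/309
seg 2: a=-4, c=M2/2=99/103, d=(M3−M2)/(6·3)=-500/2781, b=Δ2−h2·(2M2+M3)/6=227/309
seg 3: a=2, c=M3/2=-203/309, d=(M4−M3)/(6·3)=203/2781, b=Δ3−h3·(2M3+M4)/6=509/309
t_q=15/2 → seg 3, τ=3/2; S=2+509/309·τ+-203/309·τ²+203/2781·τ³=2669/824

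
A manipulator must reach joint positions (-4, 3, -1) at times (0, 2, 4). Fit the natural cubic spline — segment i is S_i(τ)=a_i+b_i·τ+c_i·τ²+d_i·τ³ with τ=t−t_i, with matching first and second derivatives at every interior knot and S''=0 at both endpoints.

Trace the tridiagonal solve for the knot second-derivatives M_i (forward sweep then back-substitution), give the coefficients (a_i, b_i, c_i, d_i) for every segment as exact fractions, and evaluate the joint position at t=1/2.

Δ: Δ0=7/2, Δ1=-2
row 1: diag=8, rhs=-33; c'=1/4, d'=-33/8
back: M1=-33/8
M: M0=0, M1=-33/8, M2=0
seg 0: a=-4, c=M0/2=0, d=(M1−M0)/(6·2)=-11/32, b=Δ0−h0·(2M0+M1)/6=39/8
seg 1: a=3, c=M1/2=-33/16, d=(M2−M1)/(6·2)=11/32, b=Δ1−h1·(2M1+M2)/6=3/4
t_q=1/2 → seg 0, τ=1/2; S=-4+39/8·τ+0·τ²+-11/32·τ³=-411/256

  seg 0: a=-4 b=39/8 c=0 d=-11/32
  seg 1: a=3 b=3/4 c=-33/16 d=11/32
S(1/2) = -411/256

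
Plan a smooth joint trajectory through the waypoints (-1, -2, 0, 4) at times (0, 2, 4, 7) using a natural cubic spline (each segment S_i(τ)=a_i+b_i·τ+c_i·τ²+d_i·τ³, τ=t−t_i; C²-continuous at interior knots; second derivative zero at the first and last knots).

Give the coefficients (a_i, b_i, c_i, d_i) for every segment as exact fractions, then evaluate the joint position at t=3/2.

  seg 0: a=-1 b=-50/57 c=0 d=43/456
  seg 1: a=-2 b=29/114 c=43/76 d=-11/114
  seg 2: a=0 b=155/114 c=-1/76 d=1/684
S(3/2) = -2429/1216

Δ: Δ0=-1/2, Δ1=1, Δ2=4/3
row 1: diag=8, rhs=9; c'=1/4, d'=9/8
row 2: denom=10−2·1/4=19/2; d'=(2−2·9/8)/(19/2)=-1/38
back: M2=-1/38
back: M1=9/8−1/4·-1/38=43/38
M: M0=0, M1=43/38, M2=-1/38, M3=0
seg 0: a=-1, c=M0/2=0, d=(M1−M0)/(6·2)=43/456, b=Δ0−h0·(2M0+M1)/6=-50/57
seg 1: a=-2, c=M1/2=43/76, d=(M2−M1)/(6·2)=-11/114, b=Δ1−h1·(2M1+M2)/6=29/114
seg 2: a=0, c=M2/2=-1/76, d=(M3−M2)/(6·3)=1/684, b=Δ2−h2·(2M2+M3)/6=155/114
t_q=3/2 → seg 0, τ=3/2; S=-1+-50/57·τ+0·τ²+43/456·τ³=-2429/1216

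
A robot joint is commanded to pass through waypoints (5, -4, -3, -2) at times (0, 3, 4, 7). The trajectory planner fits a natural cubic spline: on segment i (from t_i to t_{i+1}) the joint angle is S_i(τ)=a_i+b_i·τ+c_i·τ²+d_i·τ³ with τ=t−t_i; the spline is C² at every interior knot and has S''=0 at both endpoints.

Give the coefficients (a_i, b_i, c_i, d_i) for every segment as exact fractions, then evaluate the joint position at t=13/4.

  seg 0: a=5 b=-41/9 c=0 d=14/81
  seg 1: a=-4 b=1/9 c=14/9 d=-2/3
  seg 2: a=-3 b=11/9 c=-4/9 d=4/81
S(13/4) = -373/96

Δ: Δ0=-3, Δ1=1, Δ2=1/3
row 1: diag=8, rhs=24; c'=1/8, d'=3
row 2: denom=8−1·1/8=63/8; d'=(-4−1·3)/(63/8)=-8/9
back: M2=-8/9
back: M1=3−1/8·-8/9=28/9
M: M0=0, M1=28/9, M2=-8/9, M3=0
seg 0: a=5, c=M0/2=0, d=(M1−M0)/(6·3)=14/81, b=Δ0−h0·(2M0+M1)/6=-41/9
seg 1: a=-4, c=M1/2=14/9, d=(M2−M1)/(6·1)=-2/3, b=Δ1−h1·(2M1+M2)/6=1/9
seg 2: a=-3, c=M2/2=-4/9, d=(M3−M2)/(6·3)=4/81, b=Δ2−h2·(2M2+M3)/6=11/9
t_q=13/4 → seg 1, τ=1/4; S=-4+1/9·τ+14/9·τ²+-2/3·τ³=-373/96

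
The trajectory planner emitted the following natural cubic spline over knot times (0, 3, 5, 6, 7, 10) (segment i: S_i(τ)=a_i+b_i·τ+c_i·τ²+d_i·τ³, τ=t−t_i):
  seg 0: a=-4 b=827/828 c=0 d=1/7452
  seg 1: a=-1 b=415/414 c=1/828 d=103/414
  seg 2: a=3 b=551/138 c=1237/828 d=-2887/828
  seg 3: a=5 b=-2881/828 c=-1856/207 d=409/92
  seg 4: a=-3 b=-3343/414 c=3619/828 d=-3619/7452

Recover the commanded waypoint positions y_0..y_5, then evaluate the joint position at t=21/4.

y_0=-4 y_1=-1 y_2=3 y_3=5 y_4=-3 y_5=-1
S(21/4) = 71311/17664

y_0 = S_0(0) = a_0 = -4
y_1 = S_1(0) = a_1 = -1
y_2 = S_2(0) = a_2 = 3
y_3 = S_3(0) = a_3 = 5
y_4 = S_4(0) = a_4 = -3
y_5 = S_4(3) = -1
t_q=21/4 is in segment 2 (τ=1/4); S_2(τ)=71311/17664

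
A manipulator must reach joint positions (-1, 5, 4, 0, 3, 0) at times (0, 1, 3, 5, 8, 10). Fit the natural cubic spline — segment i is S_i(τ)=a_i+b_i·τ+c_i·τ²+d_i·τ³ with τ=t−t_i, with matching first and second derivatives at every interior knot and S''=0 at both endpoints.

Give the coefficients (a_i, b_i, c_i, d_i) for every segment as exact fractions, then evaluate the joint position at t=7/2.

  seg 0: a=-1 b=26633/3764 c=0 d=-4049/3764
  seg 1: a=5 b=7243/1882 c=-12147/3764 d=3963/7528
  seg 2: a=4 b=-2581/941 c=-129/1882 d=207/941
  seg 3: a=0 b=-355/941 c=2355/1882 d=-497/1882
  seg 4: a=3 b=1/1882 c=-1059/941 d=353/1882
S(7/2) = 9933/3764

Δ: Δ0=6, Δ1=-1/2, Δ2=-2, Δ3=1, Δ4=-3/2
row 1: diag=6, rhs=-39; c'=1/3, d'=-13/2
row 2: denom=8−2·1/3=22/3; d'=(-9−2·-13/2)/(22/3)=6/11
row 3: denom=10−2·3/11=104/11; d'=(18−2·6/11)/(104/11)=93/52
row 4: denom=10−3·33/104=941/104; d'=(-15−3·93/52)/(941/104)=-2118/941
back: M4=-2118/941
back: M3=93/52−33/104·-2118/941=2355/941
back: M2=6/11−3/11·2355/941=-129/941
back: M1=-13/2−1/3·-129/941=-12147/1882
M: M0=0, M1=-12147/1882, M2=-129/941, M3=2355/941, M4=-2118/941, M5=0
seg 0: a=-1, c=M0/2=0, d=(M1−M0)/(6·1)=-4049/3764, b=Δ0−h0·(2M0+M1)/6=26633/3764
seg 1: a=5, c=M1/2=-12147/3764, d=(M2−M1)/(6·2)=3963/7528, b=Δ1−h1·(2M1+M2)/6=7243/1882
seg 2: a=4, c=M2/2=-129/1882, d=(M3−M2)/(6·2)=207/941, b=Δ2−h2·(2M2+M3)/6=-2581/941
seg 3: a=0, c=M3/2=2355/1882, d=(M4−M3)/(6·3)=-497/1882, b=Δ3−h3·(2M3+M4)/6=-355/941
seg 4: a=3, c=M4/2=-1059/941, d=(M5−M4)/(6·2)=353/1882, b=Δ4−h4·(2M4+M5)/6=1/1882
t_q=7/2 → seg 2, τ=1/2; S=4+-2581/941·τ+-129/1882·τ²+207/941·τ³=9933/3764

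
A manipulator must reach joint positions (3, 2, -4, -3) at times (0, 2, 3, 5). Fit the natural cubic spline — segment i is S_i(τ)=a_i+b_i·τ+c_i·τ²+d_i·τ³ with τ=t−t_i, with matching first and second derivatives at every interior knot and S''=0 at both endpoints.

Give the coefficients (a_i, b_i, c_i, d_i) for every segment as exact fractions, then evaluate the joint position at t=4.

  seg 0: a=3 b=123/70 c=0 d=-79/140
  seg 1: a=2 b=-351/70 c=-237/70 d=12/5
  seg 2: a=-4 b=-321/70 c=267/70 d=-89/140
S(4) = -757/140

Δ: Δ0=-1/2, Δ1=-6, Δ2=1/2
row 1: diag=6, rhs=-33; c'=1/6, d'=-11/2
row 2: denom=6−1·1/6=35/6; d'=(39−1·-11/2)/(35/6)=267/35
back: M2=267/35
back: M1=-11/2−1/6·267/35=-237/35
M: M0=0, M1=-237/35, M2=267/35, M3=0
seg 0: a=3, c=M0/2=0, d=(M1−M0)/(6·2)=-79/140, b=Δ0−h0·(2M0+M1)/6=123/70
seg 1: a=2, c=M1/2=-237/70, d=(M2−M1)/(6·1)=12/5, b=Δ1−h1·(2M1+M2)/6=-351/70
seg 2: a=-4, c=M2/2=267/70, d=(M3−M2)/(6·2)=-89/140, b=Δ2−h2·(2M2+M3)/6=-321/70
t_q=4 → seg 2, τ=1; S=-4+-321/70·τ+267/70·τ²+-89/140·τ³=-757/140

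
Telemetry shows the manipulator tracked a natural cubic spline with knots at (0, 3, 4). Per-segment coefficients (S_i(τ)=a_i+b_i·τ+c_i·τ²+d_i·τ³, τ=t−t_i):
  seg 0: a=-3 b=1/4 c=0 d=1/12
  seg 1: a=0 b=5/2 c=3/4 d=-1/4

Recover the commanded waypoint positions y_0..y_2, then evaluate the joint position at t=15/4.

y_0 = S_0(0) = a_0 = -3
y_1 = S_1(0) = a_1 = 0
y_2 = S_1(1) = 3
t_q=15/4 is in segment 1 (τ=3/4); S_1(τ)=561/256

y_0=-3 y_1=0 y_2=3
S(15/4) = 561/256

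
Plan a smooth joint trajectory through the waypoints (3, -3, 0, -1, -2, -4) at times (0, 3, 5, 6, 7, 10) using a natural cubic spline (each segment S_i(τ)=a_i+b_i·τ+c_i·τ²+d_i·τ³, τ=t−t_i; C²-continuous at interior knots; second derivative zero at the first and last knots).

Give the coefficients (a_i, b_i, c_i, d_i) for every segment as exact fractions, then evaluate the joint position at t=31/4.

  seg 0: a=3 b=-1411/414 c=0 d=583/3726
  seg 1: a=-3 b=169/207 c=583/414 d=-883/1656
  seg 2: a=0 b=7/138 c=-1483/828 d=613/828
  seg 3: a=-1 b=-1085/828 c=89/207 d=-11/92
  seg 4: a=-2 b=-335/414 c=59/828 d=-59/7452
S(31/4) = -15133/5888

Δ: Δ0=-2, Δ1=3/2, Δ2=-1, Δ3=-1, Δ4=-2/3
row 1: diag=10, rhs=21; c'=1/5, d'=21/10
row 2: denom=6−2·1/5=28/5; d'=(-15−2·21/10)/(28/5)=-24/7
row 3: denom=4−1·5/28=107/28; d'=(0−1·-24/7)/(107/28)=96/107
row 4: denom=8−1·28/107=828/107; d'=(2−1·96/107)/(828/107)=59/414
back: M4=59/414
back: M3=96/107−28/107·59/414=178/207
back: M2=-24/7−5/28·178/207=-1483/414
back: M1=21/10−1/5·-1483/414=583/207
M: M0=0, M1=583/207, M2=-1483/414, M3=178/207, M4=59/414, M5=0
seg 0: a=3, c=M0/2=0, d=(M1−M0)/(6·3)=583/3726, b=Δ0−h0·(2M0+M1)/6=-1411/414
seg 1: a=-3, c=M1/2=583/414, d=(M2−M1)/(6·2)=-883/1656, b=Δ1−h1·(2M1+M2)/6=169/207
seg 2: a=0, c=M2/2=-1483/828, d=(M3−M2)/(6·1)=613/828, b=Δ2−h2·(2M2+M3)/6=7/138
seg 3: a=-1, c=M3/2=89/207, d=(M4−M3)/(6·1)=-11/92, b=Δ3−h3·(2M3+M4)/6=-1085/828
seg 4: a=-2, c=M4/2=59/828, d=(M5−M4)/(6·3)=-59/7452, b=Δ4−h4·(2M4+M5)/6=-335/414
t_q=31/4 → seg 4, τ=3/4; S=-2+-335/414·τ+59/828·τ²+-59/7452·τ³=-15133/5888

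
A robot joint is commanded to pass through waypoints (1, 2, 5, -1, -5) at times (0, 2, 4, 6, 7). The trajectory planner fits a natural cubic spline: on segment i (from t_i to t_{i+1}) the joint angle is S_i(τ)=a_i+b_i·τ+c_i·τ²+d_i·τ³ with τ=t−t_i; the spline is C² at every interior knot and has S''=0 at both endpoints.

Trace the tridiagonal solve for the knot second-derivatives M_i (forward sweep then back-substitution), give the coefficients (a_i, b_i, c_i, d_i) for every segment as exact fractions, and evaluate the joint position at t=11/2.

  seg 0: a=1 b=-3/41 c=0 d=47/328
  seg 1: a=2 b=135/82 c=141/164 d=-153/328
  seg 2: a=5 b=-21/41 c=-159/82 d=57/164
  seg 3: a=-1 b=-168/41 c=6/41 d=-2/41
S(11/2) = 1367/1312

Δ: Δ0=1/2, Δ1=3/2, Δ2=-3, Δ3=-4
row 1: diag=8, rhs=6; c'=1/4, d'=3/4
row 2: denom=8−2·1/4=15/2; d'=(-27−2·3/4)/(15/2)=-19/5
row 3: denom=6−2·4/15=82/15; d'=(-6−2·-19/5)/(82/15)=12/41
back: M3=12/41
back: M2=-19/5−4/15·12/41=-159/41
back: M1=3/4−1/4·-159/41=141/82
M: M0=0, M1=141/82, M2=-159/41, M3=12/41, M4=0
seg 0: a=1, c=M0/2=0, d=(M1−M0)/(6·2)=47/328, b=Δ0−h0·(2M0+M1)/6=-3/41
seg 1: a=2, c=M1/2=141/164, d=(M2−M1)/(6·2)=-153/328, b=Δ1−h1·(2M1+M2)/6=135/82
seg 2: a=5, c=M2/2=-159/82, d=(M3−M2)/(6·2)=57/164, b=Δ2−h2·(2M2+M3)/6=-21/41
seg 3: a=-1, c=M3/2=6/41, d=(M4−M3)/(6·1)=-2/41, b=Δ3−h3·(2M3+M4)/6=-168/41
t_q=11/2 → seg 2, τ=3/2; S=5+-21/41·τ+-159/82·τ²+57/164·τ³=1367/1312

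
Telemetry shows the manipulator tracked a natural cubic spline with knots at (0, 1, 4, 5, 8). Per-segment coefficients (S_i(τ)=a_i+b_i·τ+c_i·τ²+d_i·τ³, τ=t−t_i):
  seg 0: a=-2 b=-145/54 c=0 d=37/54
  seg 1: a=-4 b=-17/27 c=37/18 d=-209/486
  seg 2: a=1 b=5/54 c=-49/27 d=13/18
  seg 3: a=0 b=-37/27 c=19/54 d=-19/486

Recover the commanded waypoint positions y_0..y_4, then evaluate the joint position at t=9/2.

y_0 = S_0(0) = a_0 = -2
y_1 = S_1(0) = a_1 = -4
y_2 = S_2(0) = a_2 = 1
y_3 = S_3(0) = a_3 = 0
y_4 = S_3(3) = -2
t_q=9/2 is in segment 2 (τ=1/2); S_2(τ)=295/432

y_0=-2 y_1=-4 y_2=1 y_3=0 y_4=-2
S(9/2) = 295/432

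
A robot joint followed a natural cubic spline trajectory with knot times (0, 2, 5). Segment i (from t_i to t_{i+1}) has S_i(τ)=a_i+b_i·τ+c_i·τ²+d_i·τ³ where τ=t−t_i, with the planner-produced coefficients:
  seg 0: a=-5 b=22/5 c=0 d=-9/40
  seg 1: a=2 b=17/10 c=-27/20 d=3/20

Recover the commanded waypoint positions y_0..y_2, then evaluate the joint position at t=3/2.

y_0=-5 y_1=2 y_2=-1
S(3/2) = 269/320

y_0 = S_0(0) = a_0 = -5
y_1 = S_1(0) = a_1 = 2
y_2 = S_1(3) = -1
t_q=3/2 is in segment 0 (τ=3/2); S_0(τ)=269/320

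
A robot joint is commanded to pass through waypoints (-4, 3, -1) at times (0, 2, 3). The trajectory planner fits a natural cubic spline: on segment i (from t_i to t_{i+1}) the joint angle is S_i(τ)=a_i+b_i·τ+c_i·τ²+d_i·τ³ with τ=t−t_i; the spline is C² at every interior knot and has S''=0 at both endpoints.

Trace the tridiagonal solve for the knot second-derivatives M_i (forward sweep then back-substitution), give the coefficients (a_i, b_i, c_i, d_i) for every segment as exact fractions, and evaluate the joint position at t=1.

Δ: Δ0=7/2, Δ1=-4
row 1: diag=6, rhs=-45; c'=1/6, d'=-15/2
back: M1=-15/2
M: M0=0, M1=-15/2, M2=0
seg 0: a=-4, c=M0/2=0, d=(M1−M0)/(6·2)=-5/8, b=Δ0−h0·(2M0+M1)/6=6
seg 1: a=3, c=M1/2=-15/4, d=(M2−M1)/(6·1)=5/4, b=Δ1−h1·(2M1+M2)/6=-3/2
t_q=1 → seg 0, τ=1; S=-4+6·τ+0·τ²+-5/8·τ³=11/8

  seg 0: a=-4 b=6 c=0 d=-5/8
  seg 1: a=3 b=-3/2 c=-15/4 d=5/4
S(1) = 11/8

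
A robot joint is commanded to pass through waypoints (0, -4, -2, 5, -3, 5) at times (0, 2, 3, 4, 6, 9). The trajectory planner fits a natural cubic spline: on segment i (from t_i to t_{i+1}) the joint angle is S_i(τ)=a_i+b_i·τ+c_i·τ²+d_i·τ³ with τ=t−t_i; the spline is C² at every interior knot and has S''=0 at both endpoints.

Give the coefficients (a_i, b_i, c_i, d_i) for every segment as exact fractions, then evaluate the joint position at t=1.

  seg 0: a=0 b=-2521/921 c=0 d=679/3684
  seg 1: a=-4 b=-484/921 c=679/614 d=2615/1842
  seg 2: a=-2 b=10951/1842 c=1647/307 d=-7939/1842
  seg 3: a=5 b=3449/921 c=-4645/614 d=3401/1842
  seg 4: a=-3 b=-4015/921 c=2157/614 d=-719/1842
S(1) = -3135/1228

Δ: Δ0=-2, Δ1=2, Δ2=7, Δ3=-4, Δ4=8/3
row 1: diag=6, rhs=24; c'=1/6, d'=4
row 2: denom=4−1·1/6=23/6; d'=(30−1·4)/(23/6)=156/23
row 3: denom=6−1·6/23=132/23; d'=(-66−1·156/23)/(132/23)=-279/22
row 4: denom=10−2·23/66=307/33; d'=(40−2·-279/22)/(307/33)=2157/307
back: M4=2157/307
back: M3=-279/22−23/66·2157/307=-4645/307
back: M2=156/23−6/23·-4645/307=3294/307
back: M1=4−1/6·3294/307=679/307
M: M0=0, M1=679/307, M2=3294/307, M3=-4645/307, M4=2157/307, M5=0
seg 0: a=0, c=M0/2=0, d=(M1−M0)/(6·2)=679/3684, b=Δ0−h0·(2M0+M1)/6=-2521/921
seg 1: a=-4, c=M1/2=679/614, d=(M2−M1)/(6·1)=2615/1842, b=Δ1−h1·(2M1+M2)/6=-484/921
seg 2: a=-2, c=M2/2=1647/307, d=(M3−M2)/(6·1)=-7939/1842, b=Δ2−h2·(2M2+M3)/6=10951/1842
seg 3: a=5, c=M3/2=-4645/614, d=(M4−M3)/(6·2)=3401/1842, b=Δ3−h3·(2M3+M4)/6=3449/921
seg 4: a=-3, c=M4/2=2157/614, d=(M5−M4)/(6·3)=-719/1842, b=Δ4−h4·(2M4+M5)/6=-4015/921
t_q=1 → seg 0, τ=1; S=0+-2521/921·τ+0·τ²+679/3684·τ³=-3135/1228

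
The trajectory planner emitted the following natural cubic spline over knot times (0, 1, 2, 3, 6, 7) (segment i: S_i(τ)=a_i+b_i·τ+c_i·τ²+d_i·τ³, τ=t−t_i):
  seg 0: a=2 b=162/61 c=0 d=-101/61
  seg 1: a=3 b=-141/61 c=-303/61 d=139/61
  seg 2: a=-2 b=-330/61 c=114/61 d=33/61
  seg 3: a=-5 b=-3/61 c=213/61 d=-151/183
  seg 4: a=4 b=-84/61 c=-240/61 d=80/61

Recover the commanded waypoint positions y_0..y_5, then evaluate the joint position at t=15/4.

y_0 = S_0(0) = a_0 = 2
y_1 = S_1(0) = a_1 = 3
y_2 = S_2(0) = a_2 = -2
y_3 = S_3(0) = a_3 = -5
y_4 = S_4(0) = a_4 = 4
y_5 = S_4(1) = 0
t_q=15/4 is in segment 3 (τ=3/4); S_3(τ)=-13355/3904

y_0=2 y_1=3 y_2=-2 y_3=-5 y_4=4 y_5=0
S(15/4) = -13355/3904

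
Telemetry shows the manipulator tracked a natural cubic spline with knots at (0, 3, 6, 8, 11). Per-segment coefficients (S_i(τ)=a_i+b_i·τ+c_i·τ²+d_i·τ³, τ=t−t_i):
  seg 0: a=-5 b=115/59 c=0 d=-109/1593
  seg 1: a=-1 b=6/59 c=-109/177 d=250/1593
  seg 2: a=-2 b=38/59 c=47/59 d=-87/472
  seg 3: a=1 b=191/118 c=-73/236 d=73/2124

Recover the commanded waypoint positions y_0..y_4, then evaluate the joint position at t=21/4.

y_0 = S_0(0) = a_0 = -5
y_1 = S_1(0) = a_1 = -1
y_2 = S_2(0) = a_2 = -2
y_3 = S_3(0) = a_3 = 1
y_4 = S_3(3) = 4
t_q=21/4 is in segment 1 (τ=9/4); S_1(τ)=-3967/1888

y_0=-5 y_1=-1 y_2=-2 y_3=1 y_4=4
S(21/4) = -3967/1888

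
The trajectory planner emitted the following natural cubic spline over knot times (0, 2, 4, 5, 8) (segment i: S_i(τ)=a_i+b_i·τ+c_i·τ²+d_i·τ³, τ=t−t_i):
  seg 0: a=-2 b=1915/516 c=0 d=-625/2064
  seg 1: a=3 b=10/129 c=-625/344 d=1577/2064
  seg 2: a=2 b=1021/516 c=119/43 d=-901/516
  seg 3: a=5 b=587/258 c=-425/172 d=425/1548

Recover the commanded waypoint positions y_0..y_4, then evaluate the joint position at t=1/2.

y_0 = S_0(0) = a_0 = -2
y_1 = S_1(0) = a_1 = 3
y_2 = S_2(0) = a_2 = 2
y_3 = S_3(0) = a_3 = 5
y_4 = S_3(3) = -3
t_q=1/2 is in segment 0 (τ=1/2); S_0(τ)=-1003/5504

y_0=-2 y_1=3 y_2=2 y_3=5 y_4=-3
S(1/2) = -1003/5504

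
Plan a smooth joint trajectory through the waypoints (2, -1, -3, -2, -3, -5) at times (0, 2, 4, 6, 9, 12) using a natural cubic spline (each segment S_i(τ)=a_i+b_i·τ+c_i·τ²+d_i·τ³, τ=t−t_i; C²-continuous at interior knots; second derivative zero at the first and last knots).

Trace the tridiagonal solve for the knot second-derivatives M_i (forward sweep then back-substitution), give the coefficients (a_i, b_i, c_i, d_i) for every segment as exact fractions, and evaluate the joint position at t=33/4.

  seg 0: a=2 b=-793/523 c=0 d=17/4184
  seg 1: a=-1 b=-1535/1046 c=51/2092 d=219/2092
  seg 2: a=-3 b=-119/1046 c=1365/2092 d=-723/4184
  seg 3: a=-2 b=221/523 c=-201/523 d=623/14121
  seg 4: a=-3 b=-362/523 c=20/1569 d=-20/14121
S(33/4) = -83423/33472

Δ: Δ0=-3/2, Δ1=-1, Δ2=1/2, Δ3=-1/3, Δ4=-2/3
row 1: diag=8, rhs=3; c'=1/4, d'=3/8
row 2: denom=8−2·1/4=15/2; d'=(9−2·3/8)/(15/2)=11/10
row 3: denom=10−2·4/15=142/15; d'=(-5−2·11/10)/(142/15)=-54/71
row 4: denom=12−3·45/142=1569/142; d'=(-2−3·-54/71)/(1569/142)=40/1569
back: M4=40/1569
back: M3=-54/71−45/142·40/1569=-402/523
back: M2=11/10−4/15·-402/523=1365/1046
back: M1=3/8−1/4·1365/1046=51/1046
M: M0=0, M1=51/1046, M2=1365/1046, M3=-402/523, M4=40/1569, M5=0
seg 0: a=2, c=M0/2=0, d=(M1−M0)/(6·2)=17/4184, b=Δ0−h0·(2M0+M1)/6=-793/523
seg 1: a=-1, c=M1/2=51/2092, d=(M2−M1)/(6·2)=219/2092, b=Δ1−h1·(2M1+M2)/6=-1535/1046
seg 2: a=-3, c=M2/2=1365/2092, d=(M3−M2)/(6·2)=-723/4184, b=Δ2−h2·(2M2+M3)/6=-119/1046
seg 3: a=-2, c=M3/2=-201/523, d=(M4−M3)/(6·3)=623/14121, b=Δ3−h3·(2M3+M4)/6=221/523
seg 4: a=-3, c=M4/2=20/1569, d=(M5−M4)/(6·3)=-20/14121, b=Δ4−h4·(2M4+M5)/6=-362/523
t_q=33/4 → seg 3, τ=9/4; S=-2+221/523·τ+-201/523·τ²+623/14121·τ³=-83423/33472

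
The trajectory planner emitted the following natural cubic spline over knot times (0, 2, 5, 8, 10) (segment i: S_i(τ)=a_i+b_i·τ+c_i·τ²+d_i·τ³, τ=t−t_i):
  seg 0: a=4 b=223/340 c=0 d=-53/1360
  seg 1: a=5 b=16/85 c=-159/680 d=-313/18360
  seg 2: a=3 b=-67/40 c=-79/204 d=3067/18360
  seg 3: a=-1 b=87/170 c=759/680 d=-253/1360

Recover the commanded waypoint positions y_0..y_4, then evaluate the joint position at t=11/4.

y_0=4 y_1=5 y_2=3 y_3=-1 y_4=3
S(11/4) = 217707/43520

y_0 = S_0(0) = a_0 = 4
y_1 = S_1(0) = a_1 = 5
y_2 = S_2(0) = a_2 = 3
y_3 = S_3(0) = a_3 = -1
y_4 = S_3(2) = 3
t_q=11/4 is in segment 1 (τ=3/4); S_1(τ)=217707/43520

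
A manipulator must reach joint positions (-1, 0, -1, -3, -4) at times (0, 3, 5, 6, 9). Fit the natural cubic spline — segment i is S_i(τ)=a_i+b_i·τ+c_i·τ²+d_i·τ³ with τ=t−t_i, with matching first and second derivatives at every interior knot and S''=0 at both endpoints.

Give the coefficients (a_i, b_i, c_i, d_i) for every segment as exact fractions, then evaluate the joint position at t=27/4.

Δ: Δ0=1/3, Δ1=-1/2, Δ2=-2, Δ3=-1/3
row 1: diag=10, rhs=-5; c'=1/5, d'=-1/2
row 2: denom=6−2·1/5=28/5; d'=(-9−2·-1/2)/(28/5)=-10/7
row 3: denom=8−1·5/28=219/28; d'=(10−1·-10/7)/(219/28)=320/219
back: M3=320/219
back: M2=-10/7−5/28·320/219=-370/219
back: M1=-1/2−1/5·-370/219=-71/438
M: M0=0, M1=-71/438, M2=-370/219, M3=320/219, M4=0
seg 0: a=-1, c=M0/2=0, d=(M1−M0)/(6·3)=-71/7884, b=Δ0−h0·(2M0+M1)/6=121/292
seg 1: a=0, c=M1/2=-71/876, d=(M2−M1)/(6·2)=-223/1752, b=Δ1−h1·(2M1+M2)/6=25/146
seg 2: a=-1, c=M2/2=-185/219, d=(M3−M2)/(6·1)=115/219, b=Δ2−h2·(2M2+M3)/6=-368/219
seg 3: a=-3, c=M3/2=160/219, d=(M4−M3)/(6·3)=-160/1971, b=Δ3−h3·(2M3+M4)/6=-131/73
t_q=27/4 → seg 3, τ=3/4; S=-3+-131/73·τ+160/219·τ²+-160/1971·τ³=-1159/292

  seg 0: a=-1 b=121/292 c=0 d=-71/7884
  seg 1: a=0 b=25/146 c=-71/876 d=-223/1752
  seg 2: a=-1 b=-368/219 c=-185/219 d=115/219
  seg 3: a=-3 b=-131/73 c=160/219 d=-160/1971
S(27/4) = -1159/292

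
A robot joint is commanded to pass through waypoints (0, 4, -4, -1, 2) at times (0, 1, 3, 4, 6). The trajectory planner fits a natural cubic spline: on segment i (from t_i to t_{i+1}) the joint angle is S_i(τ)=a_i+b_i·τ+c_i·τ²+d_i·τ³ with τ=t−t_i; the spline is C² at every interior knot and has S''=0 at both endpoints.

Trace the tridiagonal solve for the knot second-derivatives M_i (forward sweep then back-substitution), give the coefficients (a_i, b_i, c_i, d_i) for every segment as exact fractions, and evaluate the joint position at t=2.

  seg 0: a=0 b=1111/186 c=0 d=-367/186
  seg 1: a=4 b=5/93 c=-367/62 d=181/93
  seg 2: a=-4 b=-25/93 c=357/62 d=-463/186
  seg 3: a=-1 b=703/186 c=-53/31 d=53/186
S(2) = 5/62

Δ: Δ0=4, Δ1=-4, Δ2=3, Δ3=3/2
row 1: diag=6, rhs=-48; c'=1/3, d'=-8
row 2: denom=6−2·1/3=16/3; d'=(42−2·-8)/(16/3)=87/8
row 3: denom=6−1·3/16=93/16; d'=(-9−1·87/8)/(93/16)=-106/31
back: M3=-106/31
back: M2=87/8−3/16·-106/31=357/31
back: M1=-8−1/3·357/31=-367/31
M: M0=0, M1=-367/31, M2=357/31, M3=-106/31, M4=0
seg 0: a=0, c=M0/2=0, d=(M1−M0)/(6·1)=-367/186, b=Δ0−h0·(2M0+M1)/6=1111/186
seg 1: a=4, c=M1/2=-367/62, d=(M2−M1)/(6·2)=181/93, b=Δ1−h1·(2M1+M2)/6=5/93
seg 2: a=-4, c=M2/2=357/62, d=(M3−M2)/(6·1)=-463/186, b=Δ2−h2·(2M2+M3)/6=-25/93
seg 3: a=-1, c=M3/2=-53/31, d=(M4−M3)/(6·2)=53/186, b=Δ3−h3·(2M3+M4)/6=703/186
t_q=2 → seg 1, τ=1; S=4+5/93·τ+-367/62·τ²+181/93·τ³=5/62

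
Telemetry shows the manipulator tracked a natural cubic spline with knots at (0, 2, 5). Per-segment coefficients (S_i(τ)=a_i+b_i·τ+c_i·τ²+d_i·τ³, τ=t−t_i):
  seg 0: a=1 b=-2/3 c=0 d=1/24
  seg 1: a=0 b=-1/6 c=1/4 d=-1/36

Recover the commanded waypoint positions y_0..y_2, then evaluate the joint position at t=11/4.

y_0=1 y_1=0 y_2=1
S(11/4) = 1/256

y_0 = S_0(0) = a_0 = 1
y_1 = S_1(0) = a_1 = 0
y_2 = S_1(3) = 1
t_q=11/4 is in segment 1 (τ=3/4); S_1(τ)=1/256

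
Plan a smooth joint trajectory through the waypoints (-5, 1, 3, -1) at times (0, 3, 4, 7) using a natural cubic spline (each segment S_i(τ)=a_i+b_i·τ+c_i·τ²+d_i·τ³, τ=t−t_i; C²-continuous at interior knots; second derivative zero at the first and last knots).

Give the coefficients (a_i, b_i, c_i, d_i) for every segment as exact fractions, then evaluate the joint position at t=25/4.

Δ: Δ0=2, Δ1=2, Δ2=-4/3
row 1: diag=8, rhs=0; c'=1/8, d'=0
row 2: denom=8−1·1/8=63/8; d'=(-20−1·0)/(63/8)=-160/63
back: M2=-160/63
back: M1=0−1/8·-160/63=20/63
M: M0=0, M1=20/63, M2=-160/63, M3=0
seg 0: a=-5, c=M0/2=0, d=(M1−M0)/(6·3)=10/567, b=Δ0−h0·(2M0+M1)/6=116/63
seg 1: a=1, c=M1/2=10/63, d=(M2−M1)/(6·1)=-10/21, b=Δ1−h1·(2M1+M2)/6=146/63
seg 2: a=3, c=M2/2=-80/63, d=(M3−M2)/(6·3)=80/567, b=Δ2−h2·(2M2+M3)/6=76/63
t_q=25/4 → seg 2, τ=9/4; S=3+76/63·τ+-80/63·τ²+80/567·τ³=25/28

  seg 0: a=-5 b=116/63 c=0 d=10/567
  seg 1: a=1 b=146/63 c=10/63 d=-10/21
  seg 2: a=3 b=76/63 c=-80/63 d=80/567
S(25/4) = 25/28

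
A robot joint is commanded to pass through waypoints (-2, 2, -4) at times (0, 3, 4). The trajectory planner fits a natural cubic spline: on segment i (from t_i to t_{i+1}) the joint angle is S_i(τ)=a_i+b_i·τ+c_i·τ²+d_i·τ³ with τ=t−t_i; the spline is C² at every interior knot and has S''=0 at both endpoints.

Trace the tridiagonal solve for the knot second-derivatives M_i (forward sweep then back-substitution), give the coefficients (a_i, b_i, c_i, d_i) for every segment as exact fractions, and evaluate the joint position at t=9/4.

Δ: Δ0=4/3, Δ1=-6
row 1: diag=8, rhs=-44; c'=1/8, d'=-11/2
back: M1=-11/2
M: M0=0, M1=-11/2, M2=0
seg 0: a=-2, c=M0/2=0, d=(M1−M0)/(6·3)=-11/36, b=Δ0−h0·(2M0+M1)/6=49/12
seg 1: a=2, c=M1/2=-11/4, d=(M2−M1)/(6·1)=11/12, b=Δ1−h1·(2M1+M2)/6=-25/6
t_q=9/4 → seg 0, τ=9/4; S=-2+49/12·τ+0·τ²+-11/36·τ³=949/256

  seg 0: a=-2 b=49/12 c=0 d=-11/36
  seg 1: a=2 b=-25/6 c=-11/4 d=11/12
S(9/4) = 949/256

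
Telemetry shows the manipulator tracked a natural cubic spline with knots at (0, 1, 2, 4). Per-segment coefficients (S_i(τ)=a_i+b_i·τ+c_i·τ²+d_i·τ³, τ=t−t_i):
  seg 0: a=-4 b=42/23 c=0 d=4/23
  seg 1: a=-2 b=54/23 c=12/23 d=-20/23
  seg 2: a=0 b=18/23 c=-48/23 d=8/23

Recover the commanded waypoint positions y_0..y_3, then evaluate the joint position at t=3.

y_0=-4 y_1=-2 y_2=0 y_3=-4
S(3) = -22/23

y_0 = S_0(0) = a_0 = -4
y_1 = S_1(0) = a_1 = -2
y_2 = S_2(0) = a_2 = 0
y_3 = S_2(2) = -4
t_q=3 is in segment 2 (τ=1); S_2(τ)=-22/23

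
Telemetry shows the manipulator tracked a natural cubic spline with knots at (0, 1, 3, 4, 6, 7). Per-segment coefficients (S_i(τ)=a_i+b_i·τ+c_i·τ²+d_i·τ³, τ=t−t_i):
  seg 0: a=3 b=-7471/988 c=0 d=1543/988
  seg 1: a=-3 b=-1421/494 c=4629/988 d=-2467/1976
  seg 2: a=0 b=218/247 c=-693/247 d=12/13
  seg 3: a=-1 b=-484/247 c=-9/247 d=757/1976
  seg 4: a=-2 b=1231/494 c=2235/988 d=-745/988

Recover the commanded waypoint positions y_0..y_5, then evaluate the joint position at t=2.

y_0=3 y_1=-3 y_2=0 y_3=-1 y_4=-2 y_5=2
S(2) = -4821/1976

y_0 = S_0(0) = a_0 = 3
y_1 = S_1(0) = a_1 = -3
y_2 = S_2(0) = a_2 = 0
y_3 = S_3(0) = a_3 = -1
y_4 = S_4(0) = a_4 = -2
y_5 = S_4(1) = 2
t_q=2 is in segment 1 (τ=1); S_1(τ)=-4821/1976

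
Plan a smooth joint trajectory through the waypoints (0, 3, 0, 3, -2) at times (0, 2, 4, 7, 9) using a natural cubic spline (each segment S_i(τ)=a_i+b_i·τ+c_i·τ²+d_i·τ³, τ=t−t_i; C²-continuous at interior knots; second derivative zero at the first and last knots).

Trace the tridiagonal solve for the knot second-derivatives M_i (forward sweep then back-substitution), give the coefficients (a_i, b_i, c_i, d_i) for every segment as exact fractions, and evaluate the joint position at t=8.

Δ: Δ0=3/2, Δ1=-3/2, Δ2=1, Δ3=-5/2
row 1: diag=8, rhs=-18; c'=1/4, d'=-9/4
row 2: denom=10−2·1/4=19/2; d'=(15−2·-9/4)/(19/2)=39/19
row 3: denom=10−3·6/19=172/19; d'=(-21−3·39/19)/(172/19)=-3
back: M3=-3
back: M2=39/19−6/19·-3=3
back: M1=-9/4−1/4·3=-3
M: M0=0, M1=-3, M2=3, M3=-3, M4=0
seg 0: a=0, c=M0/2=0, d=(M1−M0)/(6·2)=-1/4, b=Δ0−h0·(2M0+M1)/6=5/2
seg 1: a=3, c=M1/2=-3/2, d=(M2−M1)/(6·2)=1/2, b=Δ1−h1·(2M1+M2)/6=-1/2
seg 2: a=0, c=M2/2=3/2, d=(M3−M2)/(6·3)=-1/3, b=Δ2−h2·(2M2+M3)/6=-1/2
seg 3: a=3, c=M3/2=-3/2, d=(M4−M3)/(6·2)=1/4, b=Δ3−h3·(2M3+M4)/6=-1/2
t_q=8 → seg 3, τ=1; S=3+-1/2·τ+-3/2·τ²+1/4·τ³=5/4

  seg 0: a=0 b=5/2 c=0 d=-1/4
  seg 1: a=3 b=-1/2 c=-3/2 d=1/2
  seg 2: a=0 b=-1/2 c=3/2 d=-1/3
  seg 3: a=3 b=-1/2 c=-3/2 d=1/4
S(8) = 5/4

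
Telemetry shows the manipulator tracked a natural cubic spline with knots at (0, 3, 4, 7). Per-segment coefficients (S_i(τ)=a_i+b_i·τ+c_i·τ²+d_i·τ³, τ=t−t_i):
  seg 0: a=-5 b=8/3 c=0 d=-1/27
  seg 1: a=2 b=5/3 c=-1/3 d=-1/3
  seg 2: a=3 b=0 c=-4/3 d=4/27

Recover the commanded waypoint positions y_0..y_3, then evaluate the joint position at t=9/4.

y_0 = S_0(0) = a_0 = -5
y_1 = S_1(0) = a_1 = 2
y_2 = S_2(0) = a_2 = 3
y_3 = S_2(3) = -5
t_q=9/4 is in segment 0 (τ=9/4); S_0(τ)=37/64

y_0=-5 y_1=2 y_2=3 y_3=-5
S(9/4) = 37/64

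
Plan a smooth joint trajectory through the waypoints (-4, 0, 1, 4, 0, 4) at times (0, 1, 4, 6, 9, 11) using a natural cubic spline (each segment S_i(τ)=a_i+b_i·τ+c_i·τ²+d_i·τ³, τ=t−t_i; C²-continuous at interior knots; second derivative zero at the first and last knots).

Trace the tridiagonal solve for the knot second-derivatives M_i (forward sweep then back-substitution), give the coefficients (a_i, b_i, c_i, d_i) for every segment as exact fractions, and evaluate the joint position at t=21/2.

Δ: Δ0=4, Δ1=1/3, Δ2=3/2, Δ3=-4/3, Δ4=2
row 1: diag=8, rhs=-22; c'=3/8, d'=-11/4
row 2: denom=10−3·3/8=71/8; d'=(7−3·-11/4)/(71/8)=122/71
row 3: denom=10−2·16/71=678/71; d'=(-17−2·122/71)/(678/71)=-1451/678
row 4: denom=10−3·71/226=2047/226; d'=(20−3·-1451/678)/(2047/226)=5971/2047
back: M4=5971/2047
back: M3=-1451/678−71/226·5971/2047=-18770/6141
back: M2=122/71−16/71·-18770/6141=14782/6141
back: M1=-11/4−3/8·14782/6141=-7477/2047
M: M0=0, M1=-7477/2047, M2=14782/6141, M3=-18770/6141, M4=5971/2047, M5=0
seg 0: a=-4, c=M0/2=0, d=(M1−M0)/(6·1)=-7477/12282, b=Δ0−h0·(2M0+M1)/6=56605/12282
seg 1: a=0, c=M1/2=-7477/4094, d=(M2−M1)/(6·3)=37213/110538, b=Δ1−h1·(2M1+M2)/6=17087/6141
seg 2: a=1, c=M2/2=7391/6141, d=(M3−M2)/(6·2)=-932/2047, b=Δ2−h2·(2M2+M3)/6=11227/12282
seg 3: a=4, c=M3/2=-9385/6141, d=(M4−M3)/(6·3)=36683/110538, b=Δ3−h3·(2M3+M4)/6=3251/12282
seg 4: a=0, c=M4/2=5971/4094, d=(M5−M4)/(6·2)=-5971/24564, b=Δ4−h4·(2M4+M5)/6=340/6141
t_q=21/2 → seg 4, τ=3/2; S=0+340/6141·τ+5971/4094·τ²+-5971/24564·τ³=166657/65504

  seg 0: a=-4 b=56605/12282 c=0 d=-7477/12282
  seg 1: a=0 b=17087/6141 c=-7477/4094 d=37213/110538
  seg 2: a=1 b=11227/12282 c=7391/6141 d=-932/2047
  seg 3: a=4 b=3251/12282 c=-9385/6141 d=36683/110538
  seg 4: a=0 b=340/6141 c=5971/4094 d=-5971/24564
S(21/2) = 166657/65504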